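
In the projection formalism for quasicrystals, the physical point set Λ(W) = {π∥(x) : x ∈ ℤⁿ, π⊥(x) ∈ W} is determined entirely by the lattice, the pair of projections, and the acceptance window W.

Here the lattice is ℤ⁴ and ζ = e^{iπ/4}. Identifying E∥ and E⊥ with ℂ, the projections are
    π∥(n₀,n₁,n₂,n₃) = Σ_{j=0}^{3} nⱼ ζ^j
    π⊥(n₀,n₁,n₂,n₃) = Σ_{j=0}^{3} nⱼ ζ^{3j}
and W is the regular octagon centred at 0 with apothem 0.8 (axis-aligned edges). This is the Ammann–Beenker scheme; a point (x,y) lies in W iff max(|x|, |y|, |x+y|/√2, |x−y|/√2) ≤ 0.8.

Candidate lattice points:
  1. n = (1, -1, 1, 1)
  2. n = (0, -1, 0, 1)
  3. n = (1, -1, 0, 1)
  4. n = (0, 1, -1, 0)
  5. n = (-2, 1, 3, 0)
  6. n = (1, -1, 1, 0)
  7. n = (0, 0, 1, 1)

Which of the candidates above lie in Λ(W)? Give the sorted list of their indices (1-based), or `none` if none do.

π⊥(n) = n₀ + n₁ζ³ + n₂ζ⁶ + n₃ζ⁹ where ζ = e^{iπ/4}.
candidate 1: n = (1, -1, 1, 1) → π⊥ ≈ (+2.4142, -1.0000); max(|x|,|y|,|x±y|/√2) = 2.4142 > 0.8 ⇒ ∉ W
candidate 2: n = (0, -1, 0, 1) → π⊥ ≈ (+1.4142, +0.0000); max(|x|,|y|,|x±y|/√2) = 1.4142 > 0.8 ⇒ ∉ W
candidate 3: n = (1, -1, 0, 1) → π⊥ ≈ (+2.4142, +0.0000); max(|x|,|y|,|x±y|/√2) = 2.4142 > 0.8 ⇒ ∉ W
candidate 4: n = (0, 1, -1, 0) → π⊥ ≈ (-0.7071, +1.7071); max(|x|,|y|,|x±y|/√2) = 1.7071 > 0.8 ⇒ ∉ W
candidate 5: n = (-2, 1, 3, 0) → π⊥ ≈ (-2.7071, -2.2929); max(|x|,|y|,|x±y|/√2) = 3.5355 > 0.8 ⇒ ∉ W
candidate 6: n = (1, -1, 1, 0) → π⊥ ≈ (+1.7071, -1.7071); max(|x|,|y|,|x±y|/√2) = 2.4142 > 0.8 ⇒ ∉ W
candidate 7: n = (0, 0, 1, 1) → π⊥ ≈ (+0.7071, -0.2929); max(|x|,|y|,|x±y|/√2) = 0.7071 ≤ 0.8 ⇒ ∈ W

7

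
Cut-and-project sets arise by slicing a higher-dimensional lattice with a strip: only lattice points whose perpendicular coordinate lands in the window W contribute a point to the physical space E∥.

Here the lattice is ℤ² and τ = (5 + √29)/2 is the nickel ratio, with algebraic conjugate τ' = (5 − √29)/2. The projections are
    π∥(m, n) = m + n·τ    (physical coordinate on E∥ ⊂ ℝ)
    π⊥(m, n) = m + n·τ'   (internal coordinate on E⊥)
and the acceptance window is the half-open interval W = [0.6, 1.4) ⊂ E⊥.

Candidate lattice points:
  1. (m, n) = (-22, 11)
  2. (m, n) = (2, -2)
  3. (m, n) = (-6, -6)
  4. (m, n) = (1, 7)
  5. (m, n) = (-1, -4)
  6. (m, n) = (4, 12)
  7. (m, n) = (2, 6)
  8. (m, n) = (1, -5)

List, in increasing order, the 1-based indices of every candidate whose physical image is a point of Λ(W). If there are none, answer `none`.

τ' = (5−√29)/2 ≈ -0.1926.
candidate 1: (m,n)=(-22,11) → π∥ = -22+11·τ ≈ 35.1184, π⊥ = -22+11·τ' ≈ -24.1184 ∉ [0.6, 1.4) ⇒ out
candidate 2: (m,n)=(2,-2) → π∥ = 2-2·τ ≈ -8.3852, π⊥ = 2-2·τ' ≈ 2.3852 ∉ [0.6, 1.4) ⇒ out
candidate 3: (m,n)=(-6,-6) → π∥ = -6-6·τ ≈ -37.1555, π⊥ = -6-6·τ' ≈ -4.8445 ∉ [0.6, 1.4) ⇒ out
candidate 4: (m,n)=(1,7) → π∥ = 1+7·τ ≈ 37.3481, π⊥ = 1+7·τ' ≈ -0.3481 ∉ [0.6, 1.4) ⇒ out
candidate 5: (m,n)=(-1,-4) → π∥ = -1-4·τ ≈ -21.7703, π⊥ = -1-4·τ' ≈ -0.2297 ∉ [0.6, 1.4) ⇒ out
candidate 6: (m,n)=(4,12) → π∥ = 4+12·τ ≈ 66.3110, π⊥ = 4+12·τ' ≈ 1.6890 ∉ [0.6, 1.4) ⇒ out
candidate 7: (m,n)=(2,6) → π∥ = 2+6·τ ≈ 33.1555, π⊥ = 2+6·τ' ≈ 0.8445 ∈ [0.6, 1.4) ⇒ IN Λ
candidate 8: (m,n)=(1,-5) → π∥ = 1-5·τ ≈ -24.9629, π⊥ = 1-5·τ' ≈ 1.9629 ∉ [0.6, 1.4) ⇒ out

7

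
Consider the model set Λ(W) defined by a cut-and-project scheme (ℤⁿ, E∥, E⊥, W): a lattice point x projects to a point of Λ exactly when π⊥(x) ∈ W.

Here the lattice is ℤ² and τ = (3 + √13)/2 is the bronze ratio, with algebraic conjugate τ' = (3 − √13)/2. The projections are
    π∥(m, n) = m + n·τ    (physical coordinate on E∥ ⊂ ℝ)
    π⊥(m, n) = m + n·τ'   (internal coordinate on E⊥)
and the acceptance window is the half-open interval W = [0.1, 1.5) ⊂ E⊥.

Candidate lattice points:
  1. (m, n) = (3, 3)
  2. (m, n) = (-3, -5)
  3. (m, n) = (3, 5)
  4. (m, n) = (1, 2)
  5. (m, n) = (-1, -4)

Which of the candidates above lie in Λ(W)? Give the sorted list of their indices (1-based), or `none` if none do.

Numerically τ ≈ 3.302776 and τ' = −1/τ ≈ -0.302776.
[1] lift (3,3): star map gives 2.091673; window check 0.1 ≤ 2.091673 < 1.5 is false → out
[2] lift (-3,-5): star map gives -1.486122; window check 0.1 ≤ -1.486122 < 1.5 is false → out
[3] lift (3,5): star map gives 1.486122; window check 0.1 ≤ 1.486122 < 1.5 is true → IN Λ
[4] lift (1,2): star map gives 0.394449; window check 0.1 ≤ 0.394449 < 1.5 is true → IN Λ
[5] lift (-1,-4): star map gives 0.211103; window check 0.1 ≤ 0.211103 < 1.5 is true → IN Λ

3, 4, 5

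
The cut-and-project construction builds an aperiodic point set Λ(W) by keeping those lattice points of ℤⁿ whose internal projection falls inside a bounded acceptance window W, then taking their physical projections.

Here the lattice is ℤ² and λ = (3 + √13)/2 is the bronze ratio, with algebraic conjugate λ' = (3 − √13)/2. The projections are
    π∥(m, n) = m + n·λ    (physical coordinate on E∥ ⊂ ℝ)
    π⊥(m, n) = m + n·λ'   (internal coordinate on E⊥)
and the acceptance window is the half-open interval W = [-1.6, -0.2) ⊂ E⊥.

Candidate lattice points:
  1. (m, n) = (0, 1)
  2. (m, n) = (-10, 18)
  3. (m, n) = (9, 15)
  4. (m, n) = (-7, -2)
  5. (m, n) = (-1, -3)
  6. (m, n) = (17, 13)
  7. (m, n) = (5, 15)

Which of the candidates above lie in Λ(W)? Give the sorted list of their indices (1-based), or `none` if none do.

1

Numerically λ ≈ 3.30278 and λ' = −1/λ ≈ -0.30278.
[1] lift (0,1): star map gives -0.30278; window check -1.6 ≤ -0.30278 < -0.2 is true → IN Λ
[2] lift (-10,18): star map gives -15.44996; window check -1.6 ≤ -15.44996 < -0.2 is false → out
[3] lift (9,15): star map gives 4.45837; window check -1.6 ≤ 4.45837 < -0.2 is false → out
[4] lift (-7,-2): star map gives -6.39445; window check -1.6 ≤ -6.39445 < -0.2 is false → out
[5] lift (-1,-3): star map gives -0.09167; window check -1.6 ≤ -0.09167 < -0.2 is false → out
[6] lift (17,13): star map gives 13.06392; window check -1.6 ≤ 13.06392 < -0.2 is false → out
[7] lift (5,15): star map gives 0.45837; window check -1.6 ≤ 0.45837 < -0.2 is false → out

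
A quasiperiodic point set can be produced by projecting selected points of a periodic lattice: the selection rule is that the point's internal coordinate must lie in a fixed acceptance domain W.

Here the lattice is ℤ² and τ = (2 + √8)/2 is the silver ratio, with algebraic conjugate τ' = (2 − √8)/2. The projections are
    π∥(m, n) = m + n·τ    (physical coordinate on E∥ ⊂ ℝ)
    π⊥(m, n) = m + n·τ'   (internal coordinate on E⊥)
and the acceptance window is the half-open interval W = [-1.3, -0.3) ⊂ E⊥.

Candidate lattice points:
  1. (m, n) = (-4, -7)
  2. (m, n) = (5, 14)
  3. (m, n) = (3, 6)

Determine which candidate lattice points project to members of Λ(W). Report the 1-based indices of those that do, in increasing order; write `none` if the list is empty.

1, 2

Numerically τ ≈ 2.41421 and τ' = −1/τ ≈ -0.41421.
[1] lift (-4,-7): star map gives -1.10051; window check -1.3 ≤ -1.10051 < -0.3 is true → IN Λ
[2] lift (5,14): star map gives -0.79899; window check -1.3 ≤ -0.79899 < -0.3 is true → IN Λ
[3] lift (3,6): star map gives 0.51472; window check -1.3 ≤ 0.51472 < -0.3 is false → out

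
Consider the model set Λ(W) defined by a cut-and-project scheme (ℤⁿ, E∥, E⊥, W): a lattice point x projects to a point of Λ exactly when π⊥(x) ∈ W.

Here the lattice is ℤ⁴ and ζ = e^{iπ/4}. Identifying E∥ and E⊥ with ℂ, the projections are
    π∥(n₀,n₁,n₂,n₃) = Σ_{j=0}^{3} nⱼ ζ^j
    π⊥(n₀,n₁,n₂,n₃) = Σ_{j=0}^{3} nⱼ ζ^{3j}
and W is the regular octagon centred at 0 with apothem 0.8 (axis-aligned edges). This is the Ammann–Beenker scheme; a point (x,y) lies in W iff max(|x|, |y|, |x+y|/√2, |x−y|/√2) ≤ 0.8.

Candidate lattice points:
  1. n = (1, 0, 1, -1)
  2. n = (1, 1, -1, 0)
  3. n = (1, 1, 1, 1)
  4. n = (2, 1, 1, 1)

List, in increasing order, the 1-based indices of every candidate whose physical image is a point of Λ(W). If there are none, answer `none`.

none

π⊥(n) = n₀ + n₁ζ³ + n₂ζ⁶ + n₃ζ⁹ where ζ = e^{iπ/4}.
#1 (1, 0, 1, -1): internal (0.29289, -1.70711); octagon support 1.70711 vs apothem 0.8 → ∉ W
#2 (1, 1, -1, 0): internal (0.29289, 1.70711); octagon support 1.70711 vs apothem 0.8 → ∉ W
#3 (1, 1, 1, 1): internal (1.00000, 0.41421); octagon support 1.00000 vs apothem 0.8 → ∉ W
#4 (2, 1, 1, 1): internal (2.00000, 0.41421); octagon support 2.00000 vs apothem 0.8 → ∉ W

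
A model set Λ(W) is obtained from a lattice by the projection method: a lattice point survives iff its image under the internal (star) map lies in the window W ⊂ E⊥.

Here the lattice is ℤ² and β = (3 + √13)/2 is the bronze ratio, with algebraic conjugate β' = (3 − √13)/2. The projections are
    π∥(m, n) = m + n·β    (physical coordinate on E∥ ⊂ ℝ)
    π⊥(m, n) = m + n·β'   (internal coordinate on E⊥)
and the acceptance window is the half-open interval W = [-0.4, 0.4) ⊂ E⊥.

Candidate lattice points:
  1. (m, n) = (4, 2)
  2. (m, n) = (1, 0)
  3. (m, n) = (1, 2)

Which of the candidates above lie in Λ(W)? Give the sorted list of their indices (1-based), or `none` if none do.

Compute β' = (3−√13)/2 = -0.3028, so π⊥(m,n) = m -0.3028·n.
candidate 1: (m,n)=(4,2) → π∥ = 4+2·β ≈ 10.6056, π⊥ = 4+2·β' ≈ 3.3944 ∉ [-0.4, 0.4) ⇒ out
candidate 2: (m,n)=(1,0) → π∥ = 1+0·β ≈ 1.0000, π⊥ = 1+0·β' ≈ 1.0000 ∉ [-0.4, 0.4) ⇒ out
candidate 3: (m,n)=(1,2) → π∥ = 1+2·β ≈ 7.6056, π⊥ = 1+2·β' ≈ 0.3944 ∈ [-0.4, 0.4) ⇒ IN Λ

3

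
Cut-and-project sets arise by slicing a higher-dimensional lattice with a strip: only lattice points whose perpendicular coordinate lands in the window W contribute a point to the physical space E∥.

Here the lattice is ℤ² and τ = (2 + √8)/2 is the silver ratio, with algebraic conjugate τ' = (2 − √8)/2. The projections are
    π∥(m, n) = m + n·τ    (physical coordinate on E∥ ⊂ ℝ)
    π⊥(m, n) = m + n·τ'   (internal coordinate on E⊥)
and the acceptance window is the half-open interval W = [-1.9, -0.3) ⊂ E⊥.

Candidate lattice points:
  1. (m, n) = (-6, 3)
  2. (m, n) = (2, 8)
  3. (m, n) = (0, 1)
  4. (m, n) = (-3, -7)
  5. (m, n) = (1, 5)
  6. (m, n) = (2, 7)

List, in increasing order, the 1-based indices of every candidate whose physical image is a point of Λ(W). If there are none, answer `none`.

τ' = (2−√8)/2 ≈ -0.4142.
[1] lift (-6,3): star map gives -7.2426; window check -1.9 ≤ -7.2426 < -0.3 is false → out
[2] lift (2,8): star map gives -1.3137; window check -1.9 ≤ -1.3137 < -0.3 is true → IN Λ
[3] lift (0,1): star map gives -0.4142; window check -1.9 ≤ -0.4142 < -0.3 is true → IN Λ
[4] lift (-3,-7): star map gives -0.1005; window check -1.9 ≤ -0.1005 < -0.3 is false → out
[5] lift (1,5): star map gives -1.0711; window check -1.9 ≤ -1.0711 < -0.3 is true → IN Λ
[6] lift (2,7): star map gives -0.8995; window check -1.9 ≤ -0.8995 < -0.3 is true → IN Λ

2, 3, 5, 6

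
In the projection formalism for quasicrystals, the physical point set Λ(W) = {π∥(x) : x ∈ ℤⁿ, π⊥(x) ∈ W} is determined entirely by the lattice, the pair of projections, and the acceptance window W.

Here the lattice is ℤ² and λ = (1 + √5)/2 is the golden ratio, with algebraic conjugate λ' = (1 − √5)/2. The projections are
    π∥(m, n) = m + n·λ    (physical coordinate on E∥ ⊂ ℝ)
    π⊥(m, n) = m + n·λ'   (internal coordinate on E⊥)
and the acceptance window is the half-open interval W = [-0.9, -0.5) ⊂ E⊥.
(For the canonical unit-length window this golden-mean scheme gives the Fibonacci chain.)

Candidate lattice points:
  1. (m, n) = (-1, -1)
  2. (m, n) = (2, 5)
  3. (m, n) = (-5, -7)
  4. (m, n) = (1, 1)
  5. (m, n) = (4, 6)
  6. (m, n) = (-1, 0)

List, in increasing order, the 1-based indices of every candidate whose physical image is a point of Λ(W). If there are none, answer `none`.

Compute λ' = (1−√5)/2 = -0.618034, so π⊥(m,n) = m -0.618034·n.
#1 (-1,-1): internal coord -1 + (-1)·λ' = -0.381966; -0.381966 ∉ [-0.9, -0.5) → out
#2 (2,5): internal coord 2 + (5)·λ' = -1.090170; -1.090170 ∉ [-0.9, -0.5) → out
#3 (-5,-7): internal coord -5 + (-7)·λ' = -0.673762; -0.673762 ∈ [-0.9, -0.5) → IN Λ
#4 (1,1): internal coord 1 + (1)·λ' = +0.381966; +0.381966 ∉ [-0.9, -0.5) → out
#5 (4,6): internal coord 4 + (6)·λ' = +0.291796; +0.291796 ∉ [-0.9, -0.5) → out
#6 (-1,0): internal coord -1 + (0)·λ' = -1.000000; -1.000000 ∉ [-0.9, -0.5) → out

3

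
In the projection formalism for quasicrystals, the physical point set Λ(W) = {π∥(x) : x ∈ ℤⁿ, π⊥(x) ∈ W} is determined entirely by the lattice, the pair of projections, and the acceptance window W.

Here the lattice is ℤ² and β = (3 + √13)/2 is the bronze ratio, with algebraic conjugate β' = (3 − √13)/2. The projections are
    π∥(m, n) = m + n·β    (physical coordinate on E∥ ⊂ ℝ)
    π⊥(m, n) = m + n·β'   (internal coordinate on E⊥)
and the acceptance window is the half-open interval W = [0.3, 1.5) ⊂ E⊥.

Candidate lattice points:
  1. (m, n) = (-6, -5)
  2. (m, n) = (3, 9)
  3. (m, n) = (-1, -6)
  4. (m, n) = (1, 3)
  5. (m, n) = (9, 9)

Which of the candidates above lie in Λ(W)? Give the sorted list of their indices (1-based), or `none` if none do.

3

Numerically β ≈ 3.302776 and β' = −1/β ≈ -0.302776.
[1] lift (-6,-5): star map gives -4.486122; window check 0.3 ≤ -4.486122 < 1.5 is false → out
[2] lift (3,9): star map gives 0.275019; window check 0.3 ≤ 0.275019 < 1.5 is false → out
[3] lift (-1,-6): star map gives 0.816654; window check 0.3 ≤ 0.816654 < 1.5 is true → IN Λ
[4] lift (1,3): star map gives 0.091673; window check 0.3 ≤ 0.091673 < 1.5 is false → out
[5] lift (9,9): star map gives 6.275019; window check 0.3 ≤ 6.275019 < 1.5 is false → out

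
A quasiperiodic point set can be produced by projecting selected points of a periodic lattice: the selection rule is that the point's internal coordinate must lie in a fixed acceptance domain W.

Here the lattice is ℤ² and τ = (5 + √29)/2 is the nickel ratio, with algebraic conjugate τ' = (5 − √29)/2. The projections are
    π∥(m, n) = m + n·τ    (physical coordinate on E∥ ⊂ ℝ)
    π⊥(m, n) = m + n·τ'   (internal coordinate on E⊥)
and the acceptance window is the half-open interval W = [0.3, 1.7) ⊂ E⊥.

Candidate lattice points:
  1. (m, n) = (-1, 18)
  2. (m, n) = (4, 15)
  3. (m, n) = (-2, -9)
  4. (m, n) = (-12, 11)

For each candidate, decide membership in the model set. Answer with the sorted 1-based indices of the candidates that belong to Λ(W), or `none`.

2

Compute τ' = (5−√29)/2 = -0.1926, so π⊥(m,n) = m -0.1926·n.
candidate 1: (m,n)=(-1,18) → π∥ = -1+18·τ ≈ 92.4665, π⊥ = -1+18·τ' ≈ -4.4665 ∉ [0.3, 1.7) ⇒ out
candidate 2: (m,n)=(4,15) → π∥ = 4+15·τ ≈ 81.8887, π⊥ = 4+15·τ' ≈ 1.1113 ∈ [0.3, 1.7) ⇒ IN Λ
candidate 3: (m,n)=(-2,-9) → π∥ = -2-9·τ ≈ -48.7332, π⊥ = -2-9·τ' ≈ -0.2668 ∉ [0.3, 1.7) ⇒ out
candidate 4: (m,n)=(-12,11) → π∥ = -12+11·τ ≈ 45.1184, π⊥ = -12+11·τ' ≈ -14.1184 ∉ [0.3, 1.7) ⇒ out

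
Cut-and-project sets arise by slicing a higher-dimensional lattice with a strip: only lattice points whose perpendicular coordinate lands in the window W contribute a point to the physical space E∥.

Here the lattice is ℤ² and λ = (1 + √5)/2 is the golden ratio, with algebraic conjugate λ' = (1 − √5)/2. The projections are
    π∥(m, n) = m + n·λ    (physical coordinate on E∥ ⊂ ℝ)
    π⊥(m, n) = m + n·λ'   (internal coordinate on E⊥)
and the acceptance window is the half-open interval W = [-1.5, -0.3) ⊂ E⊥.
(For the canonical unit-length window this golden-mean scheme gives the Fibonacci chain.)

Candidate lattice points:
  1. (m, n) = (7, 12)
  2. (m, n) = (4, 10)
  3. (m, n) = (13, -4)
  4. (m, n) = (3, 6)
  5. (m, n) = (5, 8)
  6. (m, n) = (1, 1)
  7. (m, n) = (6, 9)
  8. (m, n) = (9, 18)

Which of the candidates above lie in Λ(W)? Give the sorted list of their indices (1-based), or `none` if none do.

Numerically λ ≈ 1.61803 and λ' = −1/λ ≈ -0.61803.
[1] lift (7,12): star map gives -0.41641; window check -1.5 ≤ -0.41641 < -0.3 is true → IN Λ
[2] lift (4,10): star map gives -2.18034; window check -1.5 ≤ -2.18034 < -0.3 is false → out
[3] lift (13,-4): star map gives 15.47214; window check -1.5 ≤ 15.47214 < -0.3 is false → out
[4] lift (3,6): star map gives -0.70820; window check -1.5 ≤ -0.70820 < -0.3 is true → IN Λ
[5] lift (5,8): star map gives 0.05573; window check -1.5 ≤ 0.05573 < -0.3 is false → out
[6] lift (1,1): star map gives 0.38197; window check -1.5 ≤ 0.38197 < -0.3 is false → out
[7] lift (6,9): star map gives 0.43769; window check -1.5 ≤ 0.43769 < -0.3 is false → out
[8] lift (9,18): star map gives -2.12461; window check -1.5 ≤ -2.12461 < -0.3 is false → out

1, 4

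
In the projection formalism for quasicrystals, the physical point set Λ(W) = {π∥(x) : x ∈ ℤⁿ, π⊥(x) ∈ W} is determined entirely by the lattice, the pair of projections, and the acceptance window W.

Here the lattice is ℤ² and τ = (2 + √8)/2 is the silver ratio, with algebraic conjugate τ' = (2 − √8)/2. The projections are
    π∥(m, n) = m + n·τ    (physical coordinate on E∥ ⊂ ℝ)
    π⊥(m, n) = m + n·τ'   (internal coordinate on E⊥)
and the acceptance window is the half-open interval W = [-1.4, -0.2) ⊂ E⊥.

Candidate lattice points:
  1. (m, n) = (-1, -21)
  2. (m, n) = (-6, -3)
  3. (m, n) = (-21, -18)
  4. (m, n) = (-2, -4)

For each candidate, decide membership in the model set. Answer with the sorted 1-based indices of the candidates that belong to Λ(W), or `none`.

4

τ' = (2−√8)/2 ≈ -0.4142.
candidate 1: (m,n)=(-1,-21) → π∥ = -1-21·τ ≈ -51.6985, π⊥ = -1-21·τ' ≈ 7.6985 ∉ [-1.4, -0.2) ⇒ out
candidate 2: (m,n)=(-6,-3) → π∥ = -6-3·τ ≈ -13.2426, π⊥ = -6-3·τ' ≈ -4.7574 ∉ [-1.4, -0.2) ⇒ out
candidate 3: (m,n)=(-21,-18) → π∥ = -21-18·τ ≈ -64.4558, π⊥ = -21-18·τ' ≈ -13.5442 ∉ [-1.4, -0.2) ⇒ out
candidate 4: (m,n)=(-2,-4) → π∥ = -2-4·τ ≈ -11.6569, π⊥ = -2-4·τ' ≈ -0.3431 ∈ [-1.4, -0.2) ⇒ IN Λ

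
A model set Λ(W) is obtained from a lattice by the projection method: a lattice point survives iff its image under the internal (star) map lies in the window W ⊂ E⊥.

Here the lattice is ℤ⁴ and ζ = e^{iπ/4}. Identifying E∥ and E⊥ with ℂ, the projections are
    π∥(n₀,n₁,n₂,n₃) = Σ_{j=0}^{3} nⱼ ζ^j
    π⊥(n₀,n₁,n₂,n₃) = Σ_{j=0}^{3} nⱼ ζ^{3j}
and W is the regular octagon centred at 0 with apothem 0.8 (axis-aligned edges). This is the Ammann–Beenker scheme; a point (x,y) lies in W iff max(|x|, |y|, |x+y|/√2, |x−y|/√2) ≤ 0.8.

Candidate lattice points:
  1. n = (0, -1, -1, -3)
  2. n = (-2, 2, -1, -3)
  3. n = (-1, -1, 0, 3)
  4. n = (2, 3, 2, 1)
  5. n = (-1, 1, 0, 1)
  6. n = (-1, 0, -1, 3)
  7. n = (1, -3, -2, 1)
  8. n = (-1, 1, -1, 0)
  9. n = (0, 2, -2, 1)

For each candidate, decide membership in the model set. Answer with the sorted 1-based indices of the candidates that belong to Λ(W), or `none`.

With ζ = e^{iπ/4} the internal vectors are ζ^0,ζ^3,ζ^6,ζ^9.
#1 (0, -1, -1, -3): internal (-1.4142, -1.8284); octagon support 2.2929 vs apothem 0.8 → ∉ W
#2 (-2, 2, -1, -3): internal (-5.5355, 0.2929); octagon support 5.5355 vs apothem 0.8 → ∉ W
#3 (-1, -1, 0, 3): internal (1.8284, 1.4142); octagon support 2.2929 vs apothem 0.8 → ∉ W
#4 (2, 3, 2, 1): internal (0.5858, 0.8284); octagon support 1.0000 vs apothem 0.8 → ∉ W
#5 (-1, 1, 0, 1): internal (-1.0000, 1.4142); octagon support 1.7071 vs apothem 0.8 → ∉ W
#6 (-1, 0, -1, 3): internal (1.1213, 3.1213); octagon support 3.1213 vs apothem 0.8 → ∉ W
#7 (1, -3, -2, 1): internal (3.8284, 0.5858); octagon support 3.8284 vs apothem 0.8 → ∉ W
#8 (-1, 1, -1, 0): internal (-1.7071, 1.7071); octagon support 2.4142 vs apothem 0.8 → ∉ W
#9 (0, 2, -2, 1): internal (-0.7071, 4.1213); octagon support 4.1213 vs apothem 0.8 → ∉ W

none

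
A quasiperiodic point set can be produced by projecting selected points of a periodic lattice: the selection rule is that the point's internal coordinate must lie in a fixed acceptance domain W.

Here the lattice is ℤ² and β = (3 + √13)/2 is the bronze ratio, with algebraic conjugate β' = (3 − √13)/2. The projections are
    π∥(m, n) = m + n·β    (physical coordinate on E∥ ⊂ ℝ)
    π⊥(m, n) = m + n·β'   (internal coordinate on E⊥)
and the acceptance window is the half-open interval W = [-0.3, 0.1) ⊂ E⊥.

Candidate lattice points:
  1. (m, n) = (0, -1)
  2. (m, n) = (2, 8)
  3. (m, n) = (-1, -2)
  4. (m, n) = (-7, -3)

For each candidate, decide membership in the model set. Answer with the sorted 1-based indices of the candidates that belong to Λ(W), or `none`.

none

Numerically β ≈ 3.3028 and β' = −1/β ≈ -0.3028.
candidate 1: (m,n)=(0,-1) → π∥ = 0-1·β ≈ -3.3028, π⊥ = 0-1·β' ≈ 0.3028 ∉ [-0.3, 0.1) ⇒ out
candidate 2: (m,n)=(2,8) → π∥ = 2+8·β ≈ 28.4222, π⊥ = 2+8·β' ≈ -0.4222 ∉ [-0.3, 0.1) ⇒ out
candidate 3: (m,n)=(-1,-2) → π∥ = -1-2·β ≈ -7.6056, π⊥ = -1-2·β' ≈ -0.3944 ∉ [-0.3, 0.1) ⇒ out
candidate 4: (m,n)=(-7,-3) → π∥ = -7-3·β ≈ -16.9083, π⊥ = -7-3·β' ≈ -6.0917 ∉ [-0.3, 0.1) ⇒ out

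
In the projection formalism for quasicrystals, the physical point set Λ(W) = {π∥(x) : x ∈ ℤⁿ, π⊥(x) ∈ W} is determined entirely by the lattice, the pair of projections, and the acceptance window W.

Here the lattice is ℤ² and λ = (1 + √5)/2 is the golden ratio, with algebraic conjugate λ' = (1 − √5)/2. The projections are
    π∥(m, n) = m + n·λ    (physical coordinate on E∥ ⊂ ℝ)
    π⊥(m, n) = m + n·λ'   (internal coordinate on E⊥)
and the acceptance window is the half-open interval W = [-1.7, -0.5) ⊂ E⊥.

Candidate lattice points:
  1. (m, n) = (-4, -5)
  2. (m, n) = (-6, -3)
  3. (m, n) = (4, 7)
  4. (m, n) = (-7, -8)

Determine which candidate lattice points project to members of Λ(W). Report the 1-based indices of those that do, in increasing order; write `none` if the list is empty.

Numerically λ ≈ 1.61803 and λ' = −1/λ ≈ -0.61803.
candidate 1: (m,n)=(-4,-5) → π∥ = -4-5·λ ≈ -12.09017, π⊥ = -4-5·λ' ≈ -0.90983 ∈ [-1.7, -0.5) ⇒ IN Λ
candidate 2: (m,n)=(-6,-3) → π∥ = -6-3·λ ≈ -10.85410, π⊥ = -6-3·λ' ≈ -4.14590 ∉ [-1.7, -0.5) ⇒ out
candidate 3: (m,n)=(4,7) → π∥ = 4+7·λ ≈ 15.32624, π⊥ = 4+7·λ' ≈ -0.32624 ∉ [-1.7, -0.5) ⇒ out
candidate 4: (m,n)=(-7,-8) → π∥ = -7-8·λ ≈ -19.94427, π⊥ = -7-8·λ' ≈ -2.05573 ∉ [-1.7, -0.5) ⇒ out

1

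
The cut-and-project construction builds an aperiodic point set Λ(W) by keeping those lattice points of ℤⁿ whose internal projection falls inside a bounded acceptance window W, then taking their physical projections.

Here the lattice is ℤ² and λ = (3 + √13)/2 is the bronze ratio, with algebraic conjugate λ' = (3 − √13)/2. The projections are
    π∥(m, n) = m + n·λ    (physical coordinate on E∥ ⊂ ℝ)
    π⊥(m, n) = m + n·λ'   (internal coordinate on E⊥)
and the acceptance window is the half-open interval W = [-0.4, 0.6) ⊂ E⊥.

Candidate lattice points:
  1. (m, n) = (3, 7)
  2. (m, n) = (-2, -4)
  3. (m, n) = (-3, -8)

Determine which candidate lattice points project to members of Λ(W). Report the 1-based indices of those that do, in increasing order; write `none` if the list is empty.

Numerically λ ≈ 3.302776 and λ' = −1/λ ≈ -0.302776.
candidate 1: (m,n)=(3,7) → π∥ = 3+7·λ ≈ 26.119429, π⊥ = 3+7·λ' ≈ 0.880571 ∉ [-0.4, 0.6) ⇒ out
candidate 2: (m,n)=(-2,-4) → π∥ = -2-4·λ ≈ -15.211103, π⊥ = -2-4·λ' ≈ -0.788897 ∉ [-0.4, 0.6) ⇒ out
candidate 3: (m,n)=(-3,-8) → π∥ = -3-8·λ ≈ -29.422205, π⊥ = -3-8·λ' ≈ -0.577795 ∉ [-0.4, 0.6) ⇒ out

none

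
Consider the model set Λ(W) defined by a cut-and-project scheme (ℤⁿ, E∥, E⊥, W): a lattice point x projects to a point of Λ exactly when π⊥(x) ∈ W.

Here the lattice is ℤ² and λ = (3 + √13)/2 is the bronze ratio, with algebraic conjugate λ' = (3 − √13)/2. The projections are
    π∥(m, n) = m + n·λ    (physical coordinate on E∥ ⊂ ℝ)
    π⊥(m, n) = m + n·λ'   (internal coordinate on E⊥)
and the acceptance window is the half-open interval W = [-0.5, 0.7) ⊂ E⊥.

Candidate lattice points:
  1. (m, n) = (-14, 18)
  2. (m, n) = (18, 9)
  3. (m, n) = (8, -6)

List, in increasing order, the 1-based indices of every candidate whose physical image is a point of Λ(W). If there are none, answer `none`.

none

Compute λ' = (3−√13)/2 = -0.302776, so π⊥(m,n) = m -0.302776·n.
#1 (-14,18): internal coord -14 + (18)·λ' = -19.449961; -19.449961 ∉ [-0.5, 0.7) → out
#2 (18,9): internal coord 18 + (9)·λ' = +15.275019; +15.275019 ∉ [-0.5, 0.7) → out
#3 (8,-6): internal coord 8 + (-6)·λ' = +9.816654; +9.816654 ∉ [-0.5, 0.7) → out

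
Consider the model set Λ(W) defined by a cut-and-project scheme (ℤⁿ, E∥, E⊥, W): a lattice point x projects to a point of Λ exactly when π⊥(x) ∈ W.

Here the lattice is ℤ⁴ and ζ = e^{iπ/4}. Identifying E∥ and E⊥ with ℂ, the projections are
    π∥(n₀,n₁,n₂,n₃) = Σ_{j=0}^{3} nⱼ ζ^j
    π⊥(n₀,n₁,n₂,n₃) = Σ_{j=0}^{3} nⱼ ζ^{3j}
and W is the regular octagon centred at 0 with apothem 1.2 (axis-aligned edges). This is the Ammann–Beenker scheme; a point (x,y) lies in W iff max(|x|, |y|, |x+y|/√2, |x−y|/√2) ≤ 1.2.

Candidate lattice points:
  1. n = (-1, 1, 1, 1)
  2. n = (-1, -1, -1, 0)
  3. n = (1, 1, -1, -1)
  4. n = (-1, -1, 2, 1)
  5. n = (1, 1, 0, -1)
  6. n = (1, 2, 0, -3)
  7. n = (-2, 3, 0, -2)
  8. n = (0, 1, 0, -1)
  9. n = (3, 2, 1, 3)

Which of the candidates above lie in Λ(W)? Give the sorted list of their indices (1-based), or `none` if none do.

Internal map: ζ^{3j} for j=0..3 gives (1,0), (−√2/2,√2/2), (0,−1), (√2/2,√2/2).
#1 (-1, 1, 1, 1): internal (-1.0000, 0.4142); octagon support 1.0000 vs apothem 1.2 → ∈ W
#2 (-1, -1, -1, 0): internal (-0.2929, 0.2929); octagon support 0.4142 vs apothem 1.2 → ∈ W
#3 (1, 1, -1, -1): internal (-0.4142, 1.0000); octagon support 1.0000 vs apothem 1.2 → ∈ W
#4 (-1, -1, 2, 1): internal (0.4142, -2.0000); octagon support 2.0000 vs apothem 1.2 → ∉ W
#5 (1, 1, 0, -1): internal (-0.4142, 0.0000); octagon support 0.4142 vs apothem 1.2 → ∈ W
#6 (1, 2, 0, -3): internal (-2.5355, -0.7071); octagon support 2.5355 vs apothem 1.2 → ∉ W
#7 (-2, 3, 0, -2): internal (-5.5355, 0.7071); octagon support 5.5355 vs apothem 1.2 → ∉ W
#8 (0, 1, 0, -1): internal (-1.4142, 0.0000); octagon support 1.4142 vs apothem 1.2 → ∉ W
#9 (3, 2, 1, 3): internal (3.7071, 2.5355); octagon support 4.4142 vs apothem 1.2 → ∉ W

1, 2, 3, 5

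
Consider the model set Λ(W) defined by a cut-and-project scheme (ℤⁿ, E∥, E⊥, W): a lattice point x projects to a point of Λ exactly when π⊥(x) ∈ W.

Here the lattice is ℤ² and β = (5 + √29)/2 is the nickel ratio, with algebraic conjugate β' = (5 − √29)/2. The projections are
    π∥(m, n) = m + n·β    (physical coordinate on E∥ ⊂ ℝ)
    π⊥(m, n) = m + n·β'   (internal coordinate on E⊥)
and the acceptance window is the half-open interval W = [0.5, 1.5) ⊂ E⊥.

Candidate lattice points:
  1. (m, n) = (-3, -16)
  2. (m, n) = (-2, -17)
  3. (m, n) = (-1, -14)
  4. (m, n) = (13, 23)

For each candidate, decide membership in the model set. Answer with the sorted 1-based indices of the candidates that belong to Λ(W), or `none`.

Numerically β ≈ 5.192582 and β' = −1/β ≈ -0.192582.
[1] lift (-3,-16): star map gives 0.081318; window check 0.5 ≤ 0.081318 < 1.5 is false → out
[2] lift (-2,-17): star map gives 1.273901; window check 0.5 ≤ 1.273901 < 1.5 is true → IN Λ
[3] lift (-1,-14): star map gives 1.696154; window check 0.5 ≤ 1.696154 < 1.5 is false → out
[4] lift (13,23): star map gives 8.570605; window check 0.5 ≤ 8.570605 < 1.5 is false → out

2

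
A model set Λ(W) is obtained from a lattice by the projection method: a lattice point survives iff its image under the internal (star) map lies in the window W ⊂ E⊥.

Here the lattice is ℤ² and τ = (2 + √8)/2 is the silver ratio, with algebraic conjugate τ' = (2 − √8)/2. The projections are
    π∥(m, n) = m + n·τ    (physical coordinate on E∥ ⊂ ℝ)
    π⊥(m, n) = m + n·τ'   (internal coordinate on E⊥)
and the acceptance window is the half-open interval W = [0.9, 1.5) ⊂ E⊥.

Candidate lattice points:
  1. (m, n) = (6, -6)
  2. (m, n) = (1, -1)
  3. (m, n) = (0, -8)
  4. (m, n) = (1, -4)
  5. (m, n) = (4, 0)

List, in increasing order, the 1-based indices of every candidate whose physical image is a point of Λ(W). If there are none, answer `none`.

Numerically τ ≈ 2.4142 and τ' = −1/τ ≈ -0.4142.
#1 (6,-6): internal coord 6 + (-6)·τ' = +8.4853; +8.4853 ∉ [0.9, 1.5) → out
#2 (1,-1): internal coord 1 + (-1)·τ' = +1.4142; +1.4142 ∈ [0.9, 1.5) → IN Λ
#3 (0,-8): internal coord 0 + (-8)·τ' = +3.3137; +3.3137 ∉ [0.9, 1.5) → out
#4 (1,-4): internal coord 1 + (-4)·τ' = +2.6569; +2.6569 ∉ [0.9, 1.5) → out
#5 (4,0): internal coord 4 + (0)·τ' = +4.0000; +4.0000 ∉ [0.9, 1.5) → out

2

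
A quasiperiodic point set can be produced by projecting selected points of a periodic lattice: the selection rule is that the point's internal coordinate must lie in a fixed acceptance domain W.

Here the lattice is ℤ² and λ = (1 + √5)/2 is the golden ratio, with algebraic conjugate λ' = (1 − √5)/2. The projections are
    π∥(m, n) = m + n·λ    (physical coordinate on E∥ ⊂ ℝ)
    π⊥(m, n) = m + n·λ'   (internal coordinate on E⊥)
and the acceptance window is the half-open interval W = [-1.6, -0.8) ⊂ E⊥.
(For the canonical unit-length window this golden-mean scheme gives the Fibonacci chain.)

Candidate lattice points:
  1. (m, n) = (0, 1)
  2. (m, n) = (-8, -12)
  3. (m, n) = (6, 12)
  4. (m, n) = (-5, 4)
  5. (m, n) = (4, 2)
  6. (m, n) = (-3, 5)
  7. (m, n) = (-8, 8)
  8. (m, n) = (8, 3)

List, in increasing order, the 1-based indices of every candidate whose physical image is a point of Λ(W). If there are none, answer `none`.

Compute λ' = (1−√5)/2 = -0.618034, so π⊥(m,n) = m -0.618034·n.
[1] lift (0,1): star map gives -0.618034; window check -1.6 ≤ -0.618034 < -0.8 is false → out
[2] lift (-8,-12): star map gives -0.583592; window check -1.6 ≤ -0.583592 < -0.8 is false → out
[3] lift (6,12): star map gives -1.416408; window check -1.6 ≤ -1.416408 < -0.8 is true → IN Λ
[4] lift (-5,4): star map gives -7.472136; window check -1.6 ≤ -7.472136 < -0.8 is false → out
[5] lift (4,2): star map gives 2.763932; window check -1.6 ≤ 2.763932 < -0.8 is false → out
[6] lift (-3,5): star map gives -6.090170; window check -1.6 ≤ -6.090170 < -0.8 is false → out
[7] lift (-8,8): star map gives -12.944272; window check -1.6 ≤ -12.944272 < -0.8 is false → out
[8] lift (8,3): star map gives 6.145898; window check -1.6 ≤ 6.145898 < -0.8 is false → out

3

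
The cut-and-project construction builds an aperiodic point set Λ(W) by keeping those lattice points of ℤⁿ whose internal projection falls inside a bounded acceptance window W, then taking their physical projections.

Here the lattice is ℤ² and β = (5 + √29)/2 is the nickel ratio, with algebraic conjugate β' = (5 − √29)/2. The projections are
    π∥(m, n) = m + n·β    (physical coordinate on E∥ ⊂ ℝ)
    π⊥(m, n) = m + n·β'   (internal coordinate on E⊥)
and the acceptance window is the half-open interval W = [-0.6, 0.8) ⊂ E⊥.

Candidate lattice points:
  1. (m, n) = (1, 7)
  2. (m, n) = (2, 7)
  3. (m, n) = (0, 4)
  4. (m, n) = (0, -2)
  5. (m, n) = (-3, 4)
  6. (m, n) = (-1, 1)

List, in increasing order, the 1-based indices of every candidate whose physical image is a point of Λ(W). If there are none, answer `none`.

β' = (5−√29)/2 ≈ -0.192582.
candidate 1: (m,n)=(1,7) → π∥ = 1+7·β ≈ 37.348077, π⊥ = 1+7·β' ≈ -0.348077 ∈ [-0.6, 0.8) ⇒ IN Λ
candidate 2: (m,n)=(2,7) → π∥ = 2+7·β ≈ 38.348077, π⊥ = 2+7·β' ≈ 0.651923 ∈ [-0.6, 0.8) ⇒ IN Λ
candidate 3: (m,n)=(0,4) → π∥ = 0+4·β ≈ 20.770330, π⊥ = 0+4·β' ≈ -0.770330 ∉ [-0.6, 0.8) ⇒ out
candidate 4: (m,n)=(0,-2) → π∥ = 0-2·β ≈ -10.385165, π⊥ = 0-2·β' ≈ 0.385165 ∈ [-0.6, 0.8) ⇒ IN Λ
candidate 5: (m,n)=(-3,4) → π∥ = -3+4·β ≈ 17.770330, π⊥ = -3+4·β' ≈ -3.770330 ∉ [-0.6, 0.8) ⇒ out
candidate 6: (m,n)=(-1,1) → π∥ = -1+1·β ≈ 4.192582, π⊥ = -1+1·β' ≈ -1.192582 ∉ [-0.6, 0.8) ⇒ out

1, 2, 4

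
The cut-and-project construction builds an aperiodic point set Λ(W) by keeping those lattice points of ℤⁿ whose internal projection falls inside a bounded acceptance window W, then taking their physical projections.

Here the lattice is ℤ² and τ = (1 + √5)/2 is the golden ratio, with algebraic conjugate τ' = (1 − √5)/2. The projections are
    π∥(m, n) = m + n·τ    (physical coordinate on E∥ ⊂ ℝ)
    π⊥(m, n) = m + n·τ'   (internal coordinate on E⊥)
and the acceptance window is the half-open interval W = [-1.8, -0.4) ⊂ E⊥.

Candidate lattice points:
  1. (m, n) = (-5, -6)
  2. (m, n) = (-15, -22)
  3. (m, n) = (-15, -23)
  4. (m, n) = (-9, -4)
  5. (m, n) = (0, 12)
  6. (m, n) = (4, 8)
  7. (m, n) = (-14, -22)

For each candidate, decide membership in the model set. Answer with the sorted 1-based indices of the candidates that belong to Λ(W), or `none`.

τ' = (1−√5)/2 ≈ -0.61803.
#1 (-5,-6): internal coord -5 + (-6)·τ' = -1.29180; -1.29180 ∈ [-1.8, -0.4) → IN Λ
#2 (-15,-22): internal coord -15 + (-22)·τ' = -1.40325; -1.40325 ∈ [-1.8, -0.4) → IN Λ
#3 (-15,-23): internal coord -15 + (-23)·τ' = -0.78522; -0.78522 ∈ [-1.8, -0.4) → IN Λ
#4 (-9,-4): internal coord -9 + (-4)·τ' = -6.52786; -6.52786 ∉ [-1.8, -0.4) → out
#5 (0,12): internal coord 0 + (12)·τ' = -7.41641; -7.41641 ∉ [-1.8, -0.4) → out
#6 (4,8): internal coord 4 + (8)·τ' = -0.94427; -0.94427 ∈ [-1.8, -0.4) → IN Λ
#7 (-14,-22): internal coord -14 + (-22)·τ' = -0.40325; -0.40325 ∈ [-1.8, -0.4) → IN Λ

1, 2, 3, 6, 7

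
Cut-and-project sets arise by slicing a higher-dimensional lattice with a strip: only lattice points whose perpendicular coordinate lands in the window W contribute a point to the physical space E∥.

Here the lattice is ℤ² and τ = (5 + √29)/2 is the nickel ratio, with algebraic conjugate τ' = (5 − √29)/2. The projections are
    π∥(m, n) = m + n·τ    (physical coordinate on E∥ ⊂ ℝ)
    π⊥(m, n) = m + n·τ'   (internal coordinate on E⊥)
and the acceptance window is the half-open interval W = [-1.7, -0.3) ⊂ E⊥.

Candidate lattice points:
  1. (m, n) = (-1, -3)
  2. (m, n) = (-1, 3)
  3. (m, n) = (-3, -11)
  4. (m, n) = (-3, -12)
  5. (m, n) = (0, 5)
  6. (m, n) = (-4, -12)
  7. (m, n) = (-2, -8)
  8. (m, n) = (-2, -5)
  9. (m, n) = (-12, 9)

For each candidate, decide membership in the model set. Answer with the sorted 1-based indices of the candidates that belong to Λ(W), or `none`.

1, 2, 3, 4, 5, 6, 7, 8

τ' = (5−√29)/2 ≈ -0.192582.
#1 (-1,-3): internal coord -1 + (-3)·τ' = -0.422253; -0.422253 ∈ [-1.7, -0.3) → IN Λ
#2 (-1,3): internal coord -1 + (3)·τ' = -1.577747; -1.577747 ∈ [-1.7, -0.3) → IN Λ
#3 (-3,-11): internal coord -3 + (-11)·τ' = -0.881594; -0.881594 ∈ [-1.7, -0.3) → IN Λ
#4 (-3,-12): internal coord -3 + (-12)·τ' = -0.689011; -0.689011 ∈ [-1.7, -0.3) → IN Λ
#5 (0,5): internal coord 0 + (5)·τ' = -0.962912; -0.962912 ∈ [-1.7, -0.3) → IN Λ
#6 (-4,-12): internal coord -4 + (-12)·τ' = -1.689011; -1.689011 ∈ [-1.7, -0.3) → IN Λ
#7 (-2,-8): internal coord -2 + (-8)·τ' = -0.459341; -0.459341 ∈ [-1.7, -0.3) → IN Λ
#8 (-2,-5): internal coord -2 + (-5)·τ' = -1.037088; -1.037088 ∈ [-1.7, -0.3) → IN Λ
#9 (-12,9): internal coord -12 + (9)·τ' = -13.733242; -13.733242 ∉ [-1.7, -0.3) → out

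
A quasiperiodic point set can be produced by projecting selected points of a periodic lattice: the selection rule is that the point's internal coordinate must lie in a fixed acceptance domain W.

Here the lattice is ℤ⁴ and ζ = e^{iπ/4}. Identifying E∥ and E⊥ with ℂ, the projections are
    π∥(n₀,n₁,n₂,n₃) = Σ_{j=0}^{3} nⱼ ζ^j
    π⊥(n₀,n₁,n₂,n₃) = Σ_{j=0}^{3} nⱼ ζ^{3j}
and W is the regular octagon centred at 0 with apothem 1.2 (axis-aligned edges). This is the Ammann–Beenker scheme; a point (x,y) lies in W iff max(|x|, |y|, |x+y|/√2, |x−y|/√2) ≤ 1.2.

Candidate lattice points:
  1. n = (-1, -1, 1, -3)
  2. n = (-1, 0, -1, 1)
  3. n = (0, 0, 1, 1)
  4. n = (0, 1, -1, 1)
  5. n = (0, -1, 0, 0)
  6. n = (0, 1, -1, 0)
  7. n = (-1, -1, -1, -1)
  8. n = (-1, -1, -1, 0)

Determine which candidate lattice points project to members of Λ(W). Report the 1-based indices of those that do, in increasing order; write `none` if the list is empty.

3, 5, 7, 8

With ζ = e^{iπ/4} the internal vectors are ζ^0,ζ^3,ζ^6,ζ^9.
#1 (-1, -1, 1, -3): internal (-2.41421, -3.82843); octagon support 4.41421 vs apothem 1.2 → ∉ W
#2 (-1, 0, -1, 1): internal (-0.29289, 1.70711); octagon support 1.70711 vs apothem 1.2 → ∉ W
#3 (0, 0, 1, 1): internal (0.70711, -0.29289); octagon support 0.70711 vs apothem 1.2 → ∈ W
#4 (0, 1, -1, 1): internal (0.00000, 2.41421); octagon support 2.41421 vs apothem 1.2 → ∉ W
#5 (0, -1, 0, 0): internal (0.70711, -0.70711); octagon support 1.00000 vs apothem 1.2 → ∈ W
#6 (0, 1, -1, 0): internal (-0.70711, 1.70711); octagon support 1.70711 vs apothem 1.2 → ∉ W
#7 (-1, -1, -1, -1): internal (-1.00000, -0.41421); octagon support 1.00000 vs apothem 1.2 → ∈ W
#8 (-1, -1, -1, 0): internal (-0.29289, 0.29289); octagon support 0.41421 vs apothem 1.2 → ∈ W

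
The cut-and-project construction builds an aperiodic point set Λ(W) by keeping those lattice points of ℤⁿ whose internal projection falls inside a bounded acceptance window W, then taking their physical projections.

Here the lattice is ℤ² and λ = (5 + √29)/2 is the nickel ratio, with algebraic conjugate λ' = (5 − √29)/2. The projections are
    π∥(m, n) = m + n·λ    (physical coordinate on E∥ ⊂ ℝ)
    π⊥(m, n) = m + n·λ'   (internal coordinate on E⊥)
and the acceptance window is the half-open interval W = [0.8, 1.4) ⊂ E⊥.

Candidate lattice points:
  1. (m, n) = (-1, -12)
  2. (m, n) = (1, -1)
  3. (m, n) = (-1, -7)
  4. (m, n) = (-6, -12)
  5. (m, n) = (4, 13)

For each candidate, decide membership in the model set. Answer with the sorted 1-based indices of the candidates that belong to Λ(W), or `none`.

Numerically λ ≈ 5.19258 and λ' = −1/λ ≈ -0.19258.
candidate 1: (m,n)=(-1,-12) → π∥ = -1-12·λ ≈ -63.31099, π⊥ = -1-12·λ' ≈ 1.31099 ∈ [0.8, 1.4) ⇒ IN Λ
candidate 2: (m,n)=(1,-1) → π∥ = 1-1·λ ≈ -4.19258, π⊥ = 1-1·λ' ≈ 1.19258 ∈ [0.8, 1.4) ⇒ IN Λ
candidate 3: (m,n)=(-1,-7) → π∥ = -1-7·λ ≈ -37.34808, π⊥ = -1-7·λ' ≈ 0.34808 ∉ [0.8, 1.4) ⇒ out
candidate 4: (m,n)=(-6,-12) → π∥ = -6-12·λ ≈ -68.31099, π⊥ = -6-12·λ' ≈ -3.68901 ∉ [0.8, 1.4) ⇒ out
candidate 5: (m,n)=(4,13) → π∥ = 4+13·λ ≈ 71.50357, π⊥ = 4+13·λ' ≈ 1.49643 ∉ [0.8, 1.4) ⇒ out

1, 2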